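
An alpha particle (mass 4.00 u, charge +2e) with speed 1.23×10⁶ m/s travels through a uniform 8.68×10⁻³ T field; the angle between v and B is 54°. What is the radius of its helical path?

r ≈ 2.38 m

v⊥ = v sinθ = 1.23×10⁶·sin54° ≈ 9.951×10⁵ m/s.
r = m v⊥/(|q|B) = (6.644×10⁻²⁷)(9.951×10⁵)/((3.204×10⁻¹⁹)(8.68×10⁻³)) ≈ 2.38 m.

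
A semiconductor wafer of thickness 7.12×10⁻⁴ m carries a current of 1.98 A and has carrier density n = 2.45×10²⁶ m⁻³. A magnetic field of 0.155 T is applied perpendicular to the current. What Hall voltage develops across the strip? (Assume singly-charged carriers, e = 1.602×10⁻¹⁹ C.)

V_H ≈ 1.10×10⁻⁵ V

V_H = IB/(n e t).
V_H = (1.98)(0.155)/((2.45×10²⁶)(1.602×10⁻¹⁹)(7.12×10⁻⁴)) ≈ 1.10×10⁻⁵ V.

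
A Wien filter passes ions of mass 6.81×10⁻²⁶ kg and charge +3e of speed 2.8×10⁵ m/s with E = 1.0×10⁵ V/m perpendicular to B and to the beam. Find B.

B = 0.36 T

Balance of forces in the selector: qE = qvB ⇒ B = E/v.
B = 1.0×10⁵/2.8×10⁵ = 0.36 T.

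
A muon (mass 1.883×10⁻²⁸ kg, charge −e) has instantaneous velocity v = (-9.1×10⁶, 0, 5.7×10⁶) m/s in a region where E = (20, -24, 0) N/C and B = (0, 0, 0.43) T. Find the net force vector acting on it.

v×B = (0, 3.91×10⁶, 0) N/C.
E + v×B = (20.0, 3.91×10⁶, 0) N/C.
F = q(E + v×B) = (−1.602×10⁻¹⁹ C)·(20.0, 3.91×10⁶, 0) = (-3.20×10⁻¹⁸, -6.27×10⁻¹³, 0) N.

F ≈ (-3.20×10⁻¹⁸, -6.27×10⁻¹³, 0) N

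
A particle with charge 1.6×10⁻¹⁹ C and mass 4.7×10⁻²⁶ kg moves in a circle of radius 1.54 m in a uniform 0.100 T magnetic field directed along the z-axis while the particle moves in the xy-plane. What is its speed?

From |q|vB = mv²/r, v = |q|Br/m.
v = (1.6×10⁻¹⁹)(0.100)(1.54)/4.7×10⁻²⁶ ≈ 5.24×10⁵ m/s.

v ≈ 5.24×10⁵ m/s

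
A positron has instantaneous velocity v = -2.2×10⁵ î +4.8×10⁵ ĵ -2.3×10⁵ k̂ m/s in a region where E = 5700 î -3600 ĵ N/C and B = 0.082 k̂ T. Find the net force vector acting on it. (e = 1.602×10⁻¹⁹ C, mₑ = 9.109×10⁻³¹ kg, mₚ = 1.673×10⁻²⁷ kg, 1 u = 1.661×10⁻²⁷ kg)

v×B = (3.94×10⁴, 1.80×10⁴, 0) N/C.
E + v×B = (4.51×10⁴, 1.44×10⁴, 0) N/C.
F = q(E + v×B) = (1.602×10⁻¹⁹ C)·(4.51×10⁴, 1.44×10⁴, 0) = (7.22×10⁻¹⁵, 2.31×10⁻¹⁵, 0) N.

F ≈ (7.22×10⁻¹⁵, 2.31×10⁻¹⁵, 0) N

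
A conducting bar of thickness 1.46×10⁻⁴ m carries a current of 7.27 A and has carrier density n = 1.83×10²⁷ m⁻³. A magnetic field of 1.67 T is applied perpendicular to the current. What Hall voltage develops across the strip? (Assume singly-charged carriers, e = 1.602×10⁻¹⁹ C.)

V_H ≈ 2.84×10⁻⁴ V

V_H = IB/(n e t).
V_H = (7.27)(1.67)/((1.83×10²⁷)(1.602×10⁻¹⁹)(1.46×10⁻⁴)) ≈ 2.84×10⁻⁴ V.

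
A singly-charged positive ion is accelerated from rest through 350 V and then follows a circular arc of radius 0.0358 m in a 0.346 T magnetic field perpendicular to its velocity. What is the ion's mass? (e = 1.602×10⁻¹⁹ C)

m ≈ 3.51×10⁻²⁶ kg

Combine |q|V = ½mv² and r = mv/(|q|B): eliminate v to get m = qB²r²/(2V).
m = (1.602×10⁻¹⁹)(0.346)²(0.0358)²/(2·350) ≈ 3.51×10⁻²⁶ kg.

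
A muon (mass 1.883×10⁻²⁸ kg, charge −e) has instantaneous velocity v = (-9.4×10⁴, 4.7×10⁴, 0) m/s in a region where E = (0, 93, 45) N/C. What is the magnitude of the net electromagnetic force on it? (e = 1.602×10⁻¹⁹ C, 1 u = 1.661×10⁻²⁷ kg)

Only an electric field acts, so F = qE = (−1.602×10⁻¹⁹ C)·(0, 93.0, 45.0) = (0, -1.49×10⁻¹⁷, -7.21×10⁻¹⁸) N.
|F| = 1.66×10⁻¹⁷ N.

|F| ≈ 1.66×10⁻¹⁷ N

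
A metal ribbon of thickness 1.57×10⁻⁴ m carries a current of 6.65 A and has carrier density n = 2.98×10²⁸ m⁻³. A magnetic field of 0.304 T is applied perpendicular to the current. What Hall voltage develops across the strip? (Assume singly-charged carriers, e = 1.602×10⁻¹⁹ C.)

V_H ≈ 2.70×10⁻⁶ V

V_H = IB/(n e t).
V_H = (6.65)(0.304)/((2.98×10²⁸)(1.602×10⁻¹⁹)(1.57×10⁻⁴)) ≈ 2.70×10⁻⁶ V.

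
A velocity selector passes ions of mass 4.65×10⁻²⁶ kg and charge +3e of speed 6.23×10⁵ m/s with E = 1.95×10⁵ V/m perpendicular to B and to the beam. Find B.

Balance of forces in the selector: qE = qvB ⇒ B = E/v.
B = 1.95×10⁵/6.23×10⁵ = 0.313 T.

B = 0.313 T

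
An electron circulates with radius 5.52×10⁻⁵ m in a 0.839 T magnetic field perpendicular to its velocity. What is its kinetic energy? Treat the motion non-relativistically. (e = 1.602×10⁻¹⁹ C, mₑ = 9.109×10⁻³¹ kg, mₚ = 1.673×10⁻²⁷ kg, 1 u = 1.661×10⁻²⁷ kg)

v = |q|Br/m, then KE = ½mv² = (qBr)²/(2m).
v = (1.602×10⁻¹⁹)(0.839)(5.52×10⁻⁵)/9.109×10⁻³¹ ≈ 8.145×10⁶ m/s.
KE = ½(9.109×10⁻³¹)(8.145×10⁶)² ≈ 3.02×10⁻¹⁷ J.

KE ≈ 3.02×10⁻¹⁷ J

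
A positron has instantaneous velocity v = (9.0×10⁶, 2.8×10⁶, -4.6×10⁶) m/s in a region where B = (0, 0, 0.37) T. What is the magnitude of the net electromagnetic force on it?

v×B = (1.04×10⁶, -3.33×10⁶, 0) N/C.
F = q v×B = (1.602×10⁻¹⁹ C)·(1.04×10⁶, -3.33×10⁶, 0) = (1.66×10⁻¹³, -5.33×10⁻¹³, 0) N.
|F| = 5.59×10⁻¹³ N.

|F| ≈ 5.59×10⁻¹³ N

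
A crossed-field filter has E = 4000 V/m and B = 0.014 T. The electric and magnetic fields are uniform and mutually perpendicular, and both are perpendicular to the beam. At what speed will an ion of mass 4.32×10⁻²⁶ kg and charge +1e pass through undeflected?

Zero net Lorentz force requires |qE| = |q v×B|, i.e. E = vB.
v = E/B = 4000/0.014 = 2.9×10⁵ m/s.
The result is independent of the particle's charge and mass.

v = 2.9×10⁵ m/s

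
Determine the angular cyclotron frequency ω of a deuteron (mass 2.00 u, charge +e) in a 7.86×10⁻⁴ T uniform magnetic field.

ω = |q|B/m.
ω = (1.602×10⁻¹⁹)(7.86×10⁻⁴)/3.322×10⁻²⁷ ≈ 3.79×10⁴ rad/s.

ω ≈ 3.79×10⁴ rad/s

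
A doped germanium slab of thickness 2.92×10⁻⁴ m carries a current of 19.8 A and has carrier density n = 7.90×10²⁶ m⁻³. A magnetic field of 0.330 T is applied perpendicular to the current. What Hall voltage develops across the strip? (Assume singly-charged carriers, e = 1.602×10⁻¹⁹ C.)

V_H ≈ 1.77×10⁻⁴ V

V_H = IB/(n e t).
V_H = (19.8)(0.330)/((7.90×10²⁶)(1.602×10⁻¹⁹)(2.92×10⁻⁴)) ≈ 1.77×10⁻⁴ V.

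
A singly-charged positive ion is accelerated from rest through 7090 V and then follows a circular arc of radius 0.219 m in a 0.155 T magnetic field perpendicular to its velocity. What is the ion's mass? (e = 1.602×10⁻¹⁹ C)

m ≈ 1.30×10⁻²⁶ kg

Combine |q|V = ½mv² and r = mv/(|q|B): eliminate v to get m = qB²r²/(2V).
m = (1.602×10⁻¹⁹)(0.155)²(0.219)²/(2·7090) ≈ 1.30×10⁻²⁶ kg.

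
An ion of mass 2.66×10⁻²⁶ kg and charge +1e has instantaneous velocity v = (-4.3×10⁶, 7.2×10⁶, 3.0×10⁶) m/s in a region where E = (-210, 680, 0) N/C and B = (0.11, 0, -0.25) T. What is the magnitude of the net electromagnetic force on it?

v×B = (-1.80×10⁶, -7.45×10⁵, -7.92×10⁵) N/C.
E + v×B = (-1.80×10⁶, -7.44×10⁵, -7.92×10⁵) N/C.
F = q(E + v×B) = (1.602×10⁻¹⁹ C)·(-1.80×10⁶, -7.44×10⁵, -7.92×10⁵) = (-2.88×10⁻¹³, -1.19×10⁻¹³, -1.27×10⁻¹³) N.
|F| = 3.37×10⁻¹³ N.

|F| ≈ 3.37×10⁻¹³ N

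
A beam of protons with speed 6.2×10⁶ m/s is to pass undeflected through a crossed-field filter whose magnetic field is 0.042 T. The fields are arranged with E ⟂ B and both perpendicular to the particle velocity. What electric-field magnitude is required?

E = 2.6×10⁵ V/m

For straight-line motion qE = qvB, so E = vB.
E = 6.2×10⁶ × 0.042 = 2.6×10⁵ V/m.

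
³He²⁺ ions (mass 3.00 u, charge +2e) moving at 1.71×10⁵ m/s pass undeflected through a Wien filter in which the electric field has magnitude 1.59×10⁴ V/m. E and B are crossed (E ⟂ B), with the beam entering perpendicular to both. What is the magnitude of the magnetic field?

Balance of forces in the selector: qE = qvB ⇒ B = E/v.
B = 1.59×10⁴/1.71×10⁵ = 0.0930 T.

B = 0.0930 T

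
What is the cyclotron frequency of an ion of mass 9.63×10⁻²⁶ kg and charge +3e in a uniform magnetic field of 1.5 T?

f ≈ 1.2×10⁶ Hz

f = |q|B/(2πm).
f = (4.806×10⁻¹⁹)(1.5)/(2π·9.63×10⁻²⁶) ≈ 1.2×10⁶ Hz.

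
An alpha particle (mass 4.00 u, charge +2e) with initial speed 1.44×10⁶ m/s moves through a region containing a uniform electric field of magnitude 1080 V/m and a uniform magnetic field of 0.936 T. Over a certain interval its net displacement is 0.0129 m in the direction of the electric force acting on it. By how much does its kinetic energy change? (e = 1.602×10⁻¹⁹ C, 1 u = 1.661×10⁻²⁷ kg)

ΔKE ≈ 4.46×10⁻¹⁸ J

The magnetic force is always ⟂ v and does no work; only the electric force changes KE.
ΔKE = F_E · d = |q|E d = (3.204×10⁻¹⁹)(1080)(0.0129) ≈ 4.46×10⁻¹⁸ J.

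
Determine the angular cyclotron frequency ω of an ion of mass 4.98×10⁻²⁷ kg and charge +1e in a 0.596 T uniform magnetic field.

ω = |q|B/m.
ω = (1.602×10⁻¹⁹)(0.596)/4.98×10⁻²⁷ ≈ 1.92×10⁷ rad/s.

ω ≈ 1.92×10⁷ rad/s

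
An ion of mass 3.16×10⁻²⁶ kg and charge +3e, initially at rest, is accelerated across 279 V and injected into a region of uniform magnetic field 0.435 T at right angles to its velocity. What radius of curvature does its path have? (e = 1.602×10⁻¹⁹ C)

Acceleration: |q|V = ½mv² ⇒ v = √(2|q|V/m) = √(2·4.806×10⁻¹⁹·279/3.16×10⁻²⁶) ≈ 9.212×10⁴ m/s.
In the field: r = mv/(|q|B) = (3.16×10⁻²⁶)(9.212×10⁴)/((4.806×10⁻¹⁹)(0.435)) ≈ 0.0139 m.

r ≈ 0.0139 m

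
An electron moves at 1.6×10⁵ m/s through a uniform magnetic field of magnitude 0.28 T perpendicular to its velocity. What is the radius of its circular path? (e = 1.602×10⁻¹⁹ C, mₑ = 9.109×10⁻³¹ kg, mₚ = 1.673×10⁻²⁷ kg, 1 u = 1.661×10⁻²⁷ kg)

r ≈ 3.2×10⁻⁶ m

The magnetic force provides the centripetal force: |q|vB = mv²/r.
r = mv/(|q|B) = (9.109×10⁻³¹)(1.6×10⁵)/((1.602×10⁻¹⁹)(0.28)) ≈ 3.2×10⁻⁶ m.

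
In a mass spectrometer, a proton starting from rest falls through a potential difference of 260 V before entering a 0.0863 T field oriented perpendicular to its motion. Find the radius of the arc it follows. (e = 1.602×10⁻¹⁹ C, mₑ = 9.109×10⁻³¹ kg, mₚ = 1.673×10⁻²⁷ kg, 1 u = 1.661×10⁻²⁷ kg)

Acceleration: |q|V = ½mv² ⇒ v = √(2|q|V/m) = √(2·1.602×10⁻¹⁹·260/1.673×10⁻²⁷) ≈ 2.231×10⁵ m/s.
In the field: r = mv/(|q|B) = (1.673×10⁻²⁷)(2.231×10⁵)/((1.602×10⁻¹⁹)(0.0863)) ≈ 0.0270 m.

r ≈ 0.0270 m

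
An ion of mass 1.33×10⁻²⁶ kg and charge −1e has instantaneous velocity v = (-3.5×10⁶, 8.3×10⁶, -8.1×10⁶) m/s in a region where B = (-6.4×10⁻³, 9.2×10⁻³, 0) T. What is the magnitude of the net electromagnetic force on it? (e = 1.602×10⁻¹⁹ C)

v×B = (7.45×10⁴, 5.18×10⁴, 2.09×10⁴) N/C.
F = q v×B = (−1.602×10⁻¹⁹ C)·(7.45×10⁴, 5.18×10⁴, 2.09×10⁴) = (-1.19×10⁻¹⁴, -8.30×10⁻¹⁵, -3.35×10⁻¹⁵) N.
|F| = 1.49×10⁻¹⁴ N.

|F| ≈ 1.49×10⁻¹⁴ N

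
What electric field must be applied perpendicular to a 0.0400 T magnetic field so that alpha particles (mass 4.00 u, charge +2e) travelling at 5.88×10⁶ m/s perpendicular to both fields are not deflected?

E = 2.35×10⁵ V/m

For straight-line motion qE = qvB, so E = vB.
E = 5.88×10⁶ × 0.0400 = 2.35×10⁵ V/m.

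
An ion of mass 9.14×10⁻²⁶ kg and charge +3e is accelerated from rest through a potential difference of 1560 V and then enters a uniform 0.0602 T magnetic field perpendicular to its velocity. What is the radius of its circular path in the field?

r ≈ 0.405 m

Acceleration: |q|V = ½mv² ⇒ v = √(2|q|V/m) = √(2·4.806×10⁻¹⁹·1560/9.14×10⁻²⁶) ≈ 1.281×10⁵ m/s.
In the field: r = mv/(|q|B) = (9.14×10⁻²⁶)(1.281×10⁵)/((4.806×10⁻¹⁹)(0.0602)) ≈ 0.405 m.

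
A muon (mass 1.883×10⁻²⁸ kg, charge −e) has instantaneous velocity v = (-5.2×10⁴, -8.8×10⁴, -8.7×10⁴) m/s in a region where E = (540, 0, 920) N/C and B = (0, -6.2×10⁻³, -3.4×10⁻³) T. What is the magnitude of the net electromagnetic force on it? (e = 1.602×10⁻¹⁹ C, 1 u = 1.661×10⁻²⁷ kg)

|F| ≈ 2.07×10⁻¹⁶ N

v×B = (-240, -177, 322) N/C.
E + v×B = (300, -177, 1240) N/C.
F = q(E + v×B) = (−1.602×10⁻¹⁹ C)·(300, -177, 1240) = (-4.80×10⁻¹⁷, 2.83×10⁻¹⁷, -1.99×10⁻¹⁶) N.
|F| = 2.07×10⁻¹⁶ N.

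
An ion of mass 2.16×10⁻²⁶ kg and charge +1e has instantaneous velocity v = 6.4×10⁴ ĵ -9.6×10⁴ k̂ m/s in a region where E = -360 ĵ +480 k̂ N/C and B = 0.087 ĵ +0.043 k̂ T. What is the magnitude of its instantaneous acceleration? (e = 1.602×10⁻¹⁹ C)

v×B = (1.11×10⁴, 0, 0) N/C.
E + v×B = (1.11×10⁴, -360, 480) N/C.
F = q(E + v×B) = (1.602×10⁻¹⁹ C)·(1.11×10⁴, -360, 480) = (1.78×10⁻¹⁵, -5.77×10⁻¹⁷, 7.69×10⁻¹⁷) N.
|a| = |F|/m = 1.781×10⁻¹⁵/2.16×10⁻²⁶ ≈ 8.25×10¹⁰ m/s².

|a| ≈ 8.25×10¹⁰ m/s²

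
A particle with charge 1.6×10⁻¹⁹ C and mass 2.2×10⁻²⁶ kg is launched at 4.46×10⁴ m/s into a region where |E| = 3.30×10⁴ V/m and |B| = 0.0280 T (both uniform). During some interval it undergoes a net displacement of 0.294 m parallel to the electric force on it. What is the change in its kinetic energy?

The magnetic force is always ⟂ v and does no work; only the electric force changes KE.
ΔKE = F_E · d = |q|E d = (1.6×10⁻¹⁹)(3.30×10⁴)(0.294) ≈ 1.55×10⁻¹⁵ J.

ΔKE ≈ 1.55×10⁻¹⁵ J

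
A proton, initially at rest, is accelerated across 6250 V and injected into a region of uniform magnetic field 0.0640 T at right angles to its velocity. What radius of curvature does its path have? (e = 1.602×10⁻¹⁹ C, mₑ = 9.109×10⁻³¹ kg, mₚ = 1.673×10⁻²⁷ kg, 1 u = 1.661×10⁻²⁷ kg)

r ≈ 0.179 m

Acceleration: |q|V = ½mv² ⇒ v = √(2|q|V/m) = √(2·1.602×10⁻¹⁹·6250/1.673×10⁻²⁷) ≈ 1.094×10⁶ m/s.
In the field: r = mv/(|q|B) = (1.673×10⁻²⁷)(1.094×10⁶)/((1.602×10⁻¹⁹)(0.0640)) ≈ 0.179 m.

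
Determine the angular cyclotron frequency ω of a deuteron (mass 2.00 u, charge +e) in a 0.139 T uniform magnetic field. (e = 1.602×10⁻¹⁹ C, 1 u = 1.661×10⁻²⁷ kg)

ω = |q|B/m.
ω = (1.602×10⁻¹⁹)(0.139)/3.322×10⁻²⁷ ≈ 6.70×10⁶ rad/s.

ω ≈ 6.70×10⁶ rad/s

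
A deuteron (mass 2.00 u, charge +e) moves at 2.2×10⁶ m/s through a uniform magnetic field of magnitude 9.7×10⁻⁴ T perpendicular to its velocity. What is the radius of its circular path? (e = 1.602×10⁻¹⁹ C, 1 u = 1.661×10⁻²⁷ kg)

The magnetic force provides the centripetal force: |q|vB = mv²/r.
r = mv/(|q|B) = (3.322×10⁻²⁷)(2.2×10⁶)/((1.602×10⁻¹⁹)(9.7×10⁻⁴)) ≈ 47 m.

r ≈ 47 m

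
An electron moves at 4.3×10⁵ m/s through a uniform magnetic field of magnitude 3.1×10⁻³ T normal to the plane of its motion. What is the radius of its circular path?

The magnetic force provides the centripetal force: |q|vB = mv²/r.
r = mv/(|q|B) = (9.109×10⁻³¹)(4.3×10⁵)/((1.602×10⁻¹⁹)(3.1×10⁻³)) ≈ 7.9×10⁻⁴ m.

r ≈ 7.9×10⁻⁴ m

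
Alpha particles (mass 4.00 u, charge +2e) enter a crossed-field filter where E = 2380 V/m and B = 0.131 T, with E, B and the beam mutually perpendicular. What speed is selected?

v = 1.82×10⁴ m/s

For undeflected motion the electric and magnetic forces balance: qE = qvB.
v = E/B = 2380/0.131 = 1.82×10⁴ m/s.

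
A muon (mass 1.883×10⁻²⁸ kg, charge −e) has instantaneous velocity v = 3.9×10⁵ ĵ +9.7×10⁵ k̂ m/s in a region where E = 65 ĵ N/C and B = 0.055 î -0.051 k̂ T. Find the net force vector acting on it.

v×B = (-1.99×10⁴, 5.34×10⁴, -2.14×10⁴) N/C.
E + v×B = (-1.99×10⁴, 5.34×10⁴, -2.14×10⁴) N/C.
F = q(E + v×B) = (−1.602×10⁻¹⁹ C)·(-1.99×10⁴, 5.34×10⁴, -2.14×10⁴) = (3.19×10⁻¹⁵, -8.56×10⁻¹⁵, 3.44×10⁻¹⁵) N.

F ≈ (3.19×10⁻¹⁵, -8.56×10⁻¹⁵, 3.44×10⁻¹⁵) N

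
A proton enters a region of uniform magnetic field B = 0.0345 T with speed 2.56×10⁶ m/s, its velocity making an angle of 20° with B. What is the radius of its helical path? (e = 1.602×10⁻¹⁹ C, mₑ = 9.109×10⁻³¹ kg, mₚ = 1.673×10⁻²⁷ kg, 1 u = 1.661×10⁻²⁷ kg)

v⊥ = v sinθ = 2.56×10⁶·sin20° ≈ 8.756×10⁵ m/s.
r = m v⊥/(|q|B) = (1.673×10⁻²⁷)(8.756×10⁵)/((1.602×10⁻¹⁹)(0.0345)) ≈ 0.265 m.

r ≈ 0.265 m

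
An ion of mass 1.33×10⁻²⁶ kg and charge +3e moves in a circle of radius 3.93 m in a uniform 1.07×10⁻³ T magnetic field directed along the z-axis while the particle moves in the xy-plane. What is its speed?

v ≈ 1.52×10⁵ m/s

From |q|vB = mv²/r, v = |q|Br/m.
v = (4.806×10⁻¹⁹)(1.07×10⁻³)(3.93)/1.33×10⁻²⁶ ≈ 1.52×10⁵ m/s.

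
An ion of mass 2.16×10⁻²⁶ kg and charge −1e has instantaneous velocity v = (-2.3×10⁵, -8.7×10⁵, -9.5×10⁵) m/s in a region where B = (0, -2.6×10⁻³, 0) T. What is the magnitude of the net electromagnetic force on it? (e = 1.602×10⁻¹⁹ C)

|F| ≈ 4.07×10⁻¹⁶ N

v×B = (-2470, 0, 598) N/C.
F = q v×B = (−1.602×10⁻¹⁹ C)·(-2470, 0, 598) = (3.96×10⁻¹⁶, 0, -9.58×10⁻¹⁷) N.
|F| = 4.07×10⁻¹⁶ N.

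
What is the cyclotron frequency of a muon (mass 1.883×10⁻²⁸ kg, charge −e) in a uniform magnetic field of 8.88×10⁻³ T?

f = |q|B/(2πm).
f = (1.602×10⁻¹⁹)(8.88×10⁻³)/(2π·1.883×10⁻²⁸) ≈ 1.20×10⁶ Hz.

f ≈ 1.20×10⁶ Hz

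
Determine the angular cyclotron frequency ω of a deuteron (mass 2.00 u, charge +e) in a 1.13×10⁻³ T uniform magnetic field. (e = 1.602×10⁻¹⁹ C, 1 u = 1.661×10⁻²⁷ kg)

ω ≈ 5.45×10⁴ rad/s

ω = |q|B/m.
ω = (1.602×10⁻¹⁹)(1.13×10⁻³)/3.322×10⁻²⁷ ≈ 5.45×10⁴ rad/s.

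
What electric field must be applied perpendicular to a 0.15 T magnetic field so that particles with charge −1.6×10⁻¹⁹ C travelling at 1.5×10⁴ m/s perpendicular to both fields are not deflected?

For straight-line motion qE = qvB, so E = vB.
E = 1.5×10⁴ × 0.15 = 2200 V/m.

E = 2200 V/m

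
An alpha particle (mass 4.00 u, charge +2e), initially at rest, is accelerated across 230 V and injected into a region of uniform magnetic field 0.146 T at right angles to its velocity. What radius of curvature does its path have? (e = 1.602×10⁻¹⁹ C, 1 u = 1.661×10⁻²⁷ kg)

r ≈ 0.0212 m

Acceleration: |q|V = ½mv² ⇒ v = √(2|q|V/m) = √(2·3.204×10⁻¹⁹·230/6.644×10⁻²⁷) ≈ 1.489×10⁵ m/s.
In the field: r = mv/(|q|B) = (6.644×10⁻²⁷)(1.489×10⁵)/((3.204×10⁻¹⁹)(0.146)) ≈ 0.0212 m.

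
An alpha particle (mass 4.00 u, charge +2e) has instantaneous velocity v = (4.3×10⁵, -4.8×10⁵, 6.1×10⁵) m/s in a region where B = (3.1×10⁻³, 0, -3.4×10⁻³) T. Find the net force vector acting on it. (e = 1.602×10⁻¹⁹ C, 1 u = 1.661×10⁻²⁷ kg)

v×B = (1630, 3350, 1490) N/C.
F = q v×B = (3.204×10⁻¹⁹ C)·(1630, 3350, 1490) = (5.23×10⁻¹⁶, 1.07×10⁻¹⁵, 4.77×10⁻¹⁶) N.

F ≈ (5.23×10⁻¹⁶, 1.07×10⁻¹⁵, 4.77×10⁻¹⁶) N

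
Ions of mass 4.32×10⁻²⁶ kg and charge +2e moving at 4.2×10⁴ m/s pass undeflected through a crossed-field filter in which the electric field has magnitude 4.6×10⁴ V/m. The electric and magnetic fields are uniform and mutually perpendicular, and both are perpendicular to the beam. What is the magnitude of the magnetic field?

Balance of forces in the selector: qE = qvB ⇒ B = E/v.
B = 4.6×10⁴/4.2×10⁴ = 1.1 T.

B = 1.1 T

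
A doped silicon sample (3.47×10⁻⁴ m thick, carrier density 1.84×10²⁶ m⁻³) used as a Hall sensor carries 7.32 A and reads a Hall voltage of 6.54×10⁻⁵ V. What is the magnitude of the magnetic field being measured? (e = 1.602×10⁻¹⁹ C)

From V_H = IB/(n e t), B = V_H n e t / I.
B = (6.54×10⁻⁵)(1.84×10²⁶)(1.602×10⁻¹⁹)(3.47×10⁻⁴)/7.32 ≈ 0.0914 T.

B ≈ 0.0914 T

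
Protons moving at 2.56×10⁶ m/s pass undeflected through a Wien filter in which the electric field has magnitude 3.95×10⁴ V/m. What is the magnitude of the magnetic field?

B = 0.0154 T

Balance of forces in the selector: qE = qvB ⇒ B = E/v.
B = 3.95×10⁴/2.56×10⁶ = 0.0154 T.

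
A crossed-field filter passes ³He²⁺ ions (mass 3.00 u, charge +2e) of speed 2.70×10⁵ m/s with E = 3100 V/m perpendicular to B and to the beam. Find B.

B = 0.0115 T

Balance of forces in the selector: qE = qvB ⇒ B = E/v.
B = 3100/2.70×10⁵ = 0.0115 T.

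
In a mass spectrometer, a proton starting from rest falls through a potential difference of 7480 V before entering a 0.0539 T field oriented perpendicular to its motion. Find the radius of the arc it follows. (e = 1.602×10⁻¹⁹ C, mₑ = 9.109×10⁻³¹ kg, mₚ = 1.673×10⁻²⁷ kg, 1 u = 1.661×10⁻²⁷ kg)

r ≈ 0.232 m

Acceleration: |q|V = ½mv² ⇒ v = √(2|q|V/m) = √(2·1.602×10⁻¹⁹·7480/1.673×10⁻²⁷) ≈ 1.197×10⁶ m/s.
In the field: r = mv/(|q|B) = (1.673×10⁻²⁷)(1.197×10⁶)/((1.602×10⁻¹⁹)(0.0539)) ≈ 0.232 m.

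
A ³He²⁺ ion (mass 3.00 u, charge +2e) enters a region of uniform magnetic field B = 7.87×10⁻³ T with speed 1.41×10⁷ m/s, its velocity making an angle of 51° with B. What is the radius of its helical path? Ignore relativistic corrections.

v⊥ = v sinθ = 1.41×10⁷·sin51° ≈ 1.096×10⁷ m/s.
r = m v⊥/(|q|B) = (4.983×10⁻²⁷)(1.096×10⁷)/((3.204×10⁻¹⁹)(7.87×10⁻³)) ≈ 21.7 m.

r ≈ 21.7 m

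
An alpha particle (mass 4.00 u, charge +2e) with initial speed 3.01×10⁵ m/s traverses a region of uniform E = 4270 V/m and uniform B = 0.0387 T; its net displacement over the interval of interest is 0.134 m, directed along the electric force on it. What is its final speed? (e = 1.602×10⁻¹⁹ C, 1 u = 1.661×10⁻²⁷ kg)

v_f ≈ 3.82×10⁵ m/s

B does no work; ΔKE = |q|E d.
½mv_f² = ½mv₀² + |q|Ed = ½(6.644×10⁻²⁷)(3.01×10⁵)² + (3.204×10⁻¹⁹)(4270)(0.134) ≈ 3.010×10⁻¹⁶ J + 1.833×10⁻¹⁶ J ≈ 4.843×10⁻¹⁶ J.
v_f = √(2·4.843×10⁻¹⁶/6.644×10⁻²⁷) ≈ 3.82×10⁵ m/s.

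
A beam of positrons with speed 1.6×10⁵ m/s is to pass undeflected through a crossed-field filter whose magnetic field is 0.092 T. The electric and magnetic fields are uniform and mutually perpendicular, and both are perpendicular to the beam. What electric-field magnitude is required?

E = 1.5×10⁴ V/m

For straight-line motion qE = qvB, so E = vB.
E = 1.6×10⁵ × 0.092 = 1.5×10⁴ V/m.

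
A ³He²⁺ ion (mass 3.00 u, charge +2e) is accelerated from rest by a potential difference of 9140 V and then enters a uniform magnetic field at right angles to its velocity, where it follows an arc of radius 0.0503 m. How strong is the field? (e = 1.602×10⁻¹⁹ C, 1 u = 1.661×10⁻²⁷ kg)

B ≈ 0.335 T

v = √(2|q|V/m) = √(2·3.204×10⁻¹⁹·9140/4.983×10⁻²⁷) ≈ 1.084×10⁶ m/s.
B = mv/(|q|r) = (4.983×10⁻²⁷)(1.084×10⁶)/((3.204×10⁻¹⁹)(0.0503)) ≈ 0.335 T.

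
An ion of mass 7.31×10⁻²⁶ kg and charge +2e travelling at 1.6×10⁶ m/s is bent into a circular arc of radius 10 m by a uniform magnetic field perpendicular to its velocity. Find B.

From |q|vB = mv²/r, B = mv/(|q|r).
B = (7.31×10⁻²⁶)(1.6×10⁶)/((3.204×10⁻¹⁹)(10)) ≈ 0.037 T.

B ≈ 0.037 T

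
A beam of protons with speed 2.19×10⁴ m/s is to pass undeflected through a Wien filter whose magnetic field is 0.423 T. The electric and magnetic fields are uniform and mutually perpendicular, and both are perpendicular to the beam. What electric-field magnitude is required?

E = 9260 V/m

For straight-line motion qE = qvB, so E = vB.
E = 2.19×10⁴ × 0.423 = 9260 V/m.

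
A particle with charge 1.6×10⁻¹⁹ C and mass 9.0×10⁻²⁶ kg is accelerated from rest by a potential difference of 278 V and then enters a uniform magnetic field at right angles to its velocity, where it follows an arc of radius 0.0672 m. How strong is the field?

B ≈ 0.263 T

v = √(2|q|V/m) = √(2·1.6×10⁻¹⁹·278/9.0×10⁻²⁶) ≈ 3.144×10⁴ m/s.
B = mv/(|q|r) = (9.0×10⁻²⁶)(3.144×10⁴)/((1.6×10⁻¹⁹)(0.0672)) ≈ 0.263 T.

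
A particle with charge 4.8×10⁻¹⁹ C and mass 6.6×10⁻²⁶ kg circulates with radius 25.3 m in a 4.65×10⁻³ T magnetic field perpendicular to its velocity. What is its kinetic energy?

KE ≈ 1.51×10⁵ eV

v = |q|Br/m, then KE = ½mv² = (qBr)²/(2m).
v = (4.8×10⁻¹⁹)(4.65×10⁻³)(25.3)/6.6×10⁻²⁶ ≈ 8.556×10⁵ m/s.
KE = ½(6.6×10⁻²⁶)(8.556×10⁵)² ≈ 2.42×10⁻¹⁴ J = 1.51×10⁵ eV.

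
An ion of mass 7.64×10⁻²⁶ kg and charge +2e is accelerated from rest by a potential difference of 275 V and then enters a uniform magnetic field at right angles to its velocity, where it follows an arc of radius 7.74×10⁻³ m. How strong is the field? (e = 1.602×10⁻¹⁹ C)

B ≈ 1.48 T

v = √(2|q|V/m) = √(2·3.204×10⁻¹⁹·275/7.64×10⁻²⁶) ≈ 4.803×10⁴ m/s.
B = mv/(|q|r) = (7.64×10⁻²⁶)(4.803×10⁴)/((3.204×10⁻¹⁹)(7.74×10⁻³)) ≈ 1.48 T.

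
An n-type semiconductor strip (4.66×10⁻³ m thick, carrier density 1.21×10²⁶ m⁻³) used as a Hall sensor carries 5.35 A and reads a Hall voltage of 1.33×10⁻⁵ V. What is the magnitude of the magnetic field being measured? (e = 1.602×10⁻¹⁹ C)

From V_H = IB/(n e t), B = V_H n e t / I.
B = (1.33×10⁻⁵)(1.21×10²⁶)(1.602×10⁻¹⁹)(4.66×10⁻³)/5.35 ≈ 0.225 T.

B ≈ 0.225 T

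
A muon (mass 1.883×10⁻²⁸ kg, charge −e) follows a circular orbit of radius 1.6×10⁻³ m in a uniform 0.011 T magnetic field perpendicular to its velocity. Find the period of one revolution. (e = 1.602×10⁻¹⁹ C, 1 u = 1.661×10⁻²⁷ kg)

The cyclotron period depends only on m, q, B: T = 2πm/(|q|B).
T = 2π(1.883×10⁻²⁸)/((1.602×10⁻¹⁹)(0.011)) ≈ 6.7×10⁻⁷ s.

T ≈ 6.7×10⁻⁷ s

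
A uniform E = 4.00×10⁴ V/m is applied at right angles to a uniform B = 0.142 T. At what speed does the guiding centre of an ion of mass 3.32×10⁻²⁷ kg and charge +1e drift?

v_d ≈ 2.82×10⁵ m/s

In crossed fields the guiding centre drifts at v_d = |E×B|/B² = E/B, independent of charge and mass.
v_d = 4.00×10⁴/0.142 = 2.82×10⁵ m/s.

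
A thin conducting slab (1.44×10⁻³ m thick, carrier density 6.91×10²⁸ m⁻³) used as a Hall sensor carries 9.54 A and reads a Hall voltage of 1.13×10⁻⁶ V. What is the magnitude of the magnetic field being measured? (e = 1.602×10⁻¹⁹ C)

B ≈ 1.89 T

From V_H = IB/(n e t), B = V_H n e t / I.
B = (1.13×10⁻⁶)(6.91×10²⁸)(1.602×10⁻¹⁹)(1.44×10⁻³)/9.54 ≈ 1.89 T.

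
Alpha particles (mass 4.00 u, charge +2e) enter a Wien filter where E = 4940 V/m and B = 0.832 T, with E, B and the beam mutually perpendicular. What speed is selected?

v = 5940 m/s

Straight-line motion ⇒ electric and magnetic forces cancel, so E = vB.
v = E/B = 4940/0.832 = 5940 m/s.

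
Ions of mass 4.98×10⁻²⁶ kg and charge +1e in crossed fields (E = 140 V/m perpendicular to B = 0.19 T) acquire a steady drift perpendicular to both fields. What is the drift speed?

The steady drift has the magnetic force balancing the electric force, so v_d = E/B.
v_d = 140/0.19 = 740 m/s.

v_d ≈ 740 m/s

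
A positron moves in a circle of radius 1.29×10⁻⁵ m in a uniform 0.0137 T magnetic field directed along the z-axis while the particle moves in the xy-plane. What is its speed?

From |q|vB = mv²/r, v = |q|Br/m.
v = (1.602×10⁻¹⁹)(0.0137)(1.29×10⁻⁵)/9.109×10⁻³¹ ≈ 3.11×10⁴ m/s.

v ≈ 3.11×10⁴ m/s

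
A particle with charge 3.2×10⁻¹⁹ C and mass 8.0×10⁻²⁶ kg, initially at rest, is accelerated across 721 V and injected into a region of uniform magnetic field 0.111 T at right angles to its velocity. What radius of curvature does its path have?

Acceleration: |q|V = ½mv² ⇒ v = √(2|q|V/m) = √(2·3.2×10⁻¹⁹·721/8.0×10⁻²⁶) ≈ 7.595×10⁴ m/s.
In the field: r = mv/(|q|B) = (8.0×10⁻²⁶)(7.595×10⁴)/((3.2×10⁻¹⁹)(0.111)) ≈ 0.171 m.

r ≈ 0.171 m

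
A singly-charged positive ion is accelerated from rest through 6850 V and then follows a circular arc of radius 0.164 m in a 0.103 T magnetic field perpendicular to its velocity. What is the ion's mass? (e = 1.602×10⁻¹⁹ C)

m ≈ 3.34×10⁻²⁷ kg

Combine |q|V = ½mv² and r = mv/(|q|B): eliminate v to get m = qB²r²/(2V).
m = (1.602×10⁻¹⁹)(0.103)²(0.164)²/(2·6850) ≈ 3.34×10⁻²⁷ kg.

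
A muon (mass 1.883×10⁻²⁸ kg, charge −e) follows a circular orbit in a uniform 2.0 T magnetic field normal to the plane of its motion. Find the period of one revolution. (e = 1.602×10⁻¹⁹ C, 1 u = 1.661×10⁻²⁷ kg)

T ≈ 3.7×10⁻⁹ s

The cyclotron period depends only on m, q, B: T = 2πm/(|q|B).
T = 2π(1.883×10⁻²⁸)/((1.602×10⁻¹⁹)(2.0)) ≈ 3.7×10⁻⁹ s.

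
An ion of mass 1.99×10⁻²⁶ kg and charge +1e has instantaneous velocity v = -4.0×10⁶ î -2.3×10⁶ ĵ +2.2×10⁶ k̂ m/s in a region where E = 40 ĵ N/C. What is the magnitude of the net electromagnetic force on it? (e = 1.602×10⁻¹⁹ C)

|F| ≈ 6.41×10⁻¹⁸ N

Only an electric field acts, so F = qE = (1.602×10⁻¹⁹ C)·(0, 40.0, 0) = (0, 6.41×10⁻¹⁸, 0) N.
|F| = 6.41×10⁻¹⁸ N.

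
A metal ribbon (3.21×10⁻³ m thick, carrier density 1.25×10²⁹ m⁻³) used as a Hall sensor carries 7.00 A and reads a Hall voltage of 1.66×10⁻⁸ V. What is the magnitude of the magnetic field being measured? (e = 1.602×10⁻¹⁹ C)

From V_H = IB/(n e t), B = V_H n e t / I.
B = (1.66×10⁻⁸)(1.25×10²⁹)(1.602×10⁻¹⁹)(3.21×10⁻³)/7.00 ≈ 0.152 T.

B ≈ 0.152 T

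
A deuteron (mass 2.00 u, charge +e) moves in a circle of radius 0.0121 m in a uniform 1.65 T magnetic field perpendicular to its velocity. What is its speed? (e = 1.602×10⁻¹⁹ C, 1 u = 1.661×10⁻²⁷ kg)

From |q|vB = mv²/r, v = |q|Br/m.
v = (1.602×10⁻¹⁹)(1.65)(0.0121)/3.322×10⁻²⁷ ≈ 9.63×10⁵ m/s.

v ≈ 9.63×10⁵ m/s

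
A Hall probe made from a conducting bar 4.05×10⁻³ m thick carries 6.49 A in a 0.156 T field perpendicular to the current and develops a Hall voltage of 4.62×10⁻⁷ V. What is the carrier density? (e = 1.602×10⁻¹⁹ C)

n ≈ 3.38×10²⁷ m⁻³

From V_H = IB/(n e t), n = IB/(V_H e t).
n = (6.49)(0.156)/((4.62×10⁻⁷)(1.602×10⁻¹⁹)(4.05×10⁻³)) ≈ 3.38×10²⁷ m⁻³.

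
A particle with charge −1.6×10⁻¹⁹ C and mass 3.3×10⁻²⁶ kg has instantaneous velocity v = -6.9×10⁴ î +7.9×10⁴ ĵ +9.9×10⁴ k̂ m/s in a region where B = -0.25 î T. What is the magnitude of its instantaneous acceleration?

|a| ≈ 1.54×10¹¹ m/s²

v×B = (0, -2.48×10⁴, 1.98×10⁴) N/C.
F = q v×B = (−1.6×10⁻¹⁹ C)·(0, -2.48×10⁴, 1.98×10⁴) = (0, 3.96×10⁻¹⁵, -3.16×10⁻¹⁵) N.
|a| = |F|/m = 5.066×10⁻¹⁵/3.3×10⁻²⁶ ≈ 1.54×10¹¹ m/s².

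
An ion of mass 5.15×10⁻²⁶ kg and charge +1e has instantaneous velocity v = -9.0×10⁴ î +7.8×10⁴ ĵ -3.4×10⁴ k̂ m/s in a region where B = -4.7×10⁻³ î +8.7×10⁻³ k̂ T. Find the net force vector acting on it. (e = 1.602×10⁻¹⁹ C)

v×B = (679, 943, 367) N/C.
F = q v×B = (1.602×10⁻¹⁹ C)·(679, 943, 367) = (1.09×10⁻¹⁶, 1.51×10⁻¹⁶, 5.87×10⁻¹⁷) N.

F ≈ (1.09×10⁻¹⁶, 1.51×10⁻¹⁶, 5.87×10⁻¹⁷) N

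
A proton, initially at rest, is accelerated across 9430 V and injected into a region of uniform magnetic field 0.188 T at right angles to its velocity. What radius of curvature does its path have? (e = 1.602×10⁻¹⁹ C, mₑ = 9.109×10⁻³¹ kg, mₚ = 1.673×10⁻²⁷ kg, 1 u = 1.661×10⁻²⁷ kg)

r ≈ 0.0746 m

Acceleration: |q|V = ½mv² ⇒ v = √(2|q|V/m) = √(2·1.602×10⁻¹⁹·9430/1.673×10⁻²⁷) ≈ 1.344×10⁶ m/s.
In the field: r = mv/(|q|B) = (1.673×10⁻²⁷)(1.344×10⁶)/((1.602×10⁻¹⁹)(0.188)) ≈ 0.0746 m.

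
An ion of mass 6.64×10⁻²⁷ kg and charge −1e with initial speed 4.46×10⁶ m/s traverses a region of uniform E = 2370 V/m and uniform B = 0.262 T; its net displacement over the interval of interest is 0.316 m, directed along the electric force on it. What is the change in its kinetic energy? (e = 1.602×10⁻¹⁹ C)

ΔKE ≈ 1.20×10⁻¹⁶ J

The magnetic force is always ⟂ v and does no work; only the electric force changes KE.
ΔKE = F_E · d = |q|E d = (1.602×10⁻¹⁹)(2370)(0.316) ≈ 1.20×10⁻¹⁶ J.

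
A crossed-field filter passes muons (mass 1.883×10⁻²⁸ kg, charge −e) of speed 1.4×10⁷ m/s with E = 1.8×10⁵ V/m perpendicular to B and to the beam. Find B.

B = 0.013 T

Balance of forces in the selector: qE = qvB ⇒ B = E/v.
B = 1.8×10⁵/1.4×10⁷ = 0.013 T.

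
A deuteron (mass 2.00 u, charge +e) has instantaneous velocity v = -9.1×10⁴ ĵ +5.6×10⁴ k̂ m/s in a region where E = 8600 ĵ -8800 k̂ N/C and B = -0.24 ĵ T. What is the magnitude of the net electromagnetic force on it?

v×B = (1.34×10⁴, 0, 0) N/C.
E + v×B = (1.34×10⁴, 8600, -8800) N/C.
F = q(E + v×B) = (1.602×10⁻¹⁹ C)·(1.34×10⁴, 8600, -8800) = (2.15×10⁻¹⁵, 1.38×10⁻¹⁵, -1.41×10⁻¹⁵) N.
|F| = 2.92×10⁻¹⁵ N.

|F| ≈ 2.92×10⁻¹⁵ N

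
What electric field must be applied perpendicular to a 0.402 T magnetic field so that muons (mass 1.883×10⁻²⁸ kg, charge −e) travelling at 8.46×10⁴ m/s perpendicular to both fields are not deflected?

E = 3.40×10⁴ V/m

For straight-line motion qE = qvB, so E = vB.
E = 8.46×10⁴ × 0.402 = 3.40×10⁴ V/m.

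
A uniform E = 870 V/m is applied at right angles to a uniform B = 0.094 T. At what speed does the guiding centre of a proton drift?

v_d ≈ 9300 m/s

The E×B drift speed is v_d = E/B.
v_d = 870/0.094 = 9300 m/s.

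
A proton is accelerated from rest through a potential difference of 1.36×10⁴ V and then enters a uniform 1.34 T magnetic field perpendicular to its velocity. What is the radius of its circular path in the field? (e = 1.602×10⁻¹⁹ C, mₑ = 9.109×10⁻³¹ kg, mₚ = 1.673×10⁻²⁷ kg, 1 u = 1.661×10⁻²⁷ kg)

r ≈ 0.0126 m

Acceleration: |q|V = ½mv² ⇒ v = √(2|q|V/m) = √(2·1.602×10⁻¹⁹·1.36×10⁴/1.673×10⁻²⁷) ≈ 1.614×10⁶ m/s.
In the field: r = mv/(|q|B) = (1.673×10⁻²⁷)(1.614×10⁶)/((1.602×10⁻¹⁹)(1.34)) ≈ 0.0126 m.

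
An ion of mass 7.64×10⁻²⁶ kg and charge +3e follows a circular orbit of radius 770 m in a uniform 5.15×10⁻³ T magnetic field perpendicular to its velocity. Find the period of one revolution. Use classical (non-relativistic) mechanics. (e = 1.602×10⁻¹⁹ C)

The cyclotron period depends only on m, q, B: T = 2πm/(|q|B).
T = 2π(7.64×10⁻²⁶)/((4.806×10⁻¹⁹)(5.15×10⁻³)) ≈ 1.94×10⁻⁴ s.

T ≈ 1.94×10⁻⁴ s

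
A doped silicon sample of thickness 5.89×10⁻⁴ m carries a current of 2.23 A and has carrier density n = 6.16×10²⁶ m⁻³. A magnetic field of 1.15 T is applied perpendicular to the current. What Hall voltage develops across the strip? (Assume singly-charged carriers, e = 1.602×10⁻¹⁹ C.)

V_H ≈ 4.41×10⁻⁵ V

V_H = IB/(n e t).
V_H = (2.23)(1.15)/((6.16×10²⁶)(1.602×10⁻¹⁹)(5.89×10⁻⁴)) ≈ 4.41×10⁻⁵ V.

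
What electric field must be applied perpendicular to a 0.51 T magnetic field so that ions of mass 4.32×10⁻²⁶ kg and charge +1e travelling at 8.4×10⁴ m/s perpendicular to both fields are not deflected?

For straight-line motion qE = qvB, so E = vB.
E = 8.4×10⁴ × 0.51 = 4.3×10⁴ V/m.

E = 4.3×10⁴ V/m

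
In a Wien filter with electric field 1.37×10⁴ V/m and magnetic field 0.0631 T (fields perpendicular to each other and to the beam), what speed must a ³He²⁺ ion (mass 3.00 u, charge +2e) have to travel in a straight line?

v = 2.17×10⁵ m/s

For undeflected motion the electric and magnetic forces balance: qE = qvB.
v = E/B = 1.37×10⁴/0.0631 = 2.17×10⁵ m/s.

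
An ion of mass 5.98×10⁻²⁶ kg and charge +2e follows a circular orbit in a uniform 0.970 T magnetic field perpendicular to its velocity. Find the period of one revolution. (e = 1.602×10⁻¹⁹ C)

The cyclotron period depends only on m, q, B: T = 2πm/(|q|B).
T = 2π(5.98×10⁻²⁶)/((3.204×10⁻¹⁹)(0.970)) ≈ 1.21×10⁻⁶ s.

T ≈ 1.21×10⁻⁶ s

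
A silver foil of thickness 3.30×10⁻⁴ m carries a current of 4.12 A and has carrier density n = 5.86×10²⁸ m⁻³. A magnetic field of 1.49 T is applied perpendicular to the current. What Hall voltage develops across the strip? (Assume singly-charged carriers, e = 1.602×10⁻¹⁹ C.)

V_H = IB/(n e t).
V_H = (4.12)(1.49)/((5.86×10²⁸)(1.602×10⁻¹⁹)(3.30×10⁻⁴)) ≈ 1.98×10⁻⁶ V.

V_H ≈ 1.98×10⁻⁶ V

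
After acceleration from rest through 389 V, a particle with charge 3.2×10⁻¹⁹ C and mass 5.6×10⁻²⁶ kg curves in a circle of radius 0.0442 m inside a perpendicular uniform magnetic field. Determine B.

B ≈ 0.264 T

v = √(2|q|V/m) = √(2·3.2×10⁻¹⁹·389/5.6×10⁻²⁶) ≈ 6.668×10⁴ m/s.
B = mv/(|q|r) = (5.6×10⁻²⁶)(6.668×10⁴)/((3.2×10⁻¹⁹)(0.0442)) ≈ 0.264 T.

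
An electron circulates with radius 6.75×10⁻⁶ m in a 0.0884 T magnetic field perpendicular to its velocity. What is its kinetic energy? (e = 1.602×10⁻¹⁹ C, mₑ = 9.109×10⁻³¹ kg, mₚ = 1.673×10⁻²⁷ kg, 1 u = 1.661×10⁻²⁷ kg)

v = |q|Br/m, then KE = ½mv² = (qBr)²/(2m).
v = (1.602×10⁻¹⁹)(0.0884)(6.75×10⁻⁶)/9.109×10⁻³¹ ≈ 1.049×10⁵ m/s.
KE = ½(9.109×10⁻³¹)(1.049×10⁵)² ≈ 5.02×10⁻²¹ J = 0.0313 eV.

KE ≈ 0.0313 eV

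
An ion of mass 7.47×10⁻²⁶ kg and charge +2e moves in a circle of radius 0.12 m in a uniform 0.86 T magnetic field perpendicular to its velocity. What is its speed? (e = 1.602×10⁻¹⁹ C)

v ≈ 4.4×10⁵ m/s

From |q|vB = mv²/r, v = |q|Br/m.
v = (3.204×10⁻¹⁹)(0.86)(0.12)/7.47×10⁻²⁶ ≈ 4.4×10⁵ m/s.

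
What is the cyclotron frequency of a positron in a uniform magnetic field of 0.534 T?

f = |q|B/(2πm).
f = (1.602×10⁻¹⁹)(0.534)/(2π·9.109×10⁻³¹) ≈ 1.49×10¹⁰ Hz.

f ≈ 1.49×10¹⁰ Hz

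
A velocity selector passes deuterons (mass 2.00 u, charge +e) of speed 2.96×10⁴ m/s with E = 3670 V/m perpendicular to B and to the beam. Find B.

Balance of forces in the selector: qE = qvB ⇒ B = E/v.
B = 3670/2.96×10⁴ = 0.124 T.

B = 0.124 T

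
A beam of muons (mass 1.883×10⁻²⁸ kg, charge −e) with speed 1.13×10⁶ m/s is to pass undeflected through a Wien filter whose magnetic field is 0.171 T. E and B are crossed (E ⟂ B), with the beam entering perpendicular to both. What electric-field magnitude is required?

For straight-line motion qE = qvB, so E = vB.
E = 1.13×10⁶ × 0.171 = 1.93×10⁵ V/m.

E = 1.93×10⁵ V/m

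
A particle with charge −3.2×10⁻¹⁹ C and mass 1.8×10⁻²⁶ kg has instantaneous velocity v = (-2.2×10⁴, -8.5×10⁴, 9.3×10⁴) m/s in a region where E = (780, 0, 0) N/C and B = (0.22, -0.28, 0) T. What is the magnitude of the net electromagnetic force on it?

v×B = (2.60×10⁴, 2.05×10⁴, 2.49×10⁴) N/C.
E + v×B = (2.68×10⁴, 2.05×10⁴, 2.49×10⁴) N/C.
F = q(E + v×B) = (−3.2×10⁻¹⁹ C)·(2.68×10⁴, 2.05×10⁴, 2.49×10⁴) = (-8.58×10⁻¹⁵, -6.55×10⁻¹⁵, -7.96×10⁻¹⁵) N.
|F| = 1.34×10⁻¹⁴ N.

|F| ≈ 1.34×10⁻¹⁴ N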